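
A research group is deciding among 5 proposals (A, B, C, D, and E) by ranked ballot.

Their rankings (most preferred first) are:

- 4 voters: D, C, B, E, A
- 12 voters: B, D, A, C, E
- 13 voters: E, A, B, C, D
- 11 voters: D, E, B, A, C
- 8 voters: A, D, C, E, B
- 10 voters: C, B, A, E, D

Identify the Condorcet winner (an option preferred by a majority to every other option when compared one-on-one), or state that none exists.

There is no Condorcet winner

Head-to-head results (58 voters total):
A vs B: B wins 37–21.
A vs C: A wins 44–14.
A vs D: A wins 31–27.
A vs E: A wins 30–28.
B vs C: B wins 36–22.
B vs D: B wins 35–23.
B vs E: E wins 32–26.
C vs D: D wins 35–23.
C vs E: C wins 34–24.
D vs E: D wins 35–23.
No candidate beats all others: A beats E beats B beats A, a majority cycle.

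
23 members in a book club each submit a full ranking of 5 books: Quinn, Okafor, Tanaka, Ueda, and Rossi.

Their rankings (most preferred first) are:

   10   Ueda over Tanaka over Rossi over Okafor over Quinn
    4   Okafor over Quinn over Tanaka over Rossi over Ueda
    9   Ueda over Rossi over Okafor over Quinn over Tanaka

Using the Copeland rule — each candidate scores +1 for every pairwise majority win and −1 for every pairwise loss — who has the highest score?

Ueda

Pairwise results:
  Quinn vs Okafor: Okafor wins 23–0.
  Quinn vs Tanaka: Quinn wins 13–10.
  Quinn vs Ueda: Ueda wins 19–4.
  Quinn vs Rossi: Rossi wins 19–4.
  Okafor vs Tanaka: Okafor wins 13–10.
  Okafor vs Ueda: Ueda wins 19–4.
  Okafor vs Rossi: Rossi wins 19–4.
  Tanaka vs Ueda: Ueda wins 19–4.
  Tanaka vs Rossi: Tanaka wins 14–9.
  Ueda vs Rossi: Ueda wins 19–4.
Copeland scores (wins − losses):
  Quinn: 1 − 3 = -2
  Okafor: 2 − 2 = 0
  Tanaka: 1 − 3 = -2
  Ueda: 4 − 0 = 4
  Rossi: 2 − 2 = 0
Ueda has the best Copeland score.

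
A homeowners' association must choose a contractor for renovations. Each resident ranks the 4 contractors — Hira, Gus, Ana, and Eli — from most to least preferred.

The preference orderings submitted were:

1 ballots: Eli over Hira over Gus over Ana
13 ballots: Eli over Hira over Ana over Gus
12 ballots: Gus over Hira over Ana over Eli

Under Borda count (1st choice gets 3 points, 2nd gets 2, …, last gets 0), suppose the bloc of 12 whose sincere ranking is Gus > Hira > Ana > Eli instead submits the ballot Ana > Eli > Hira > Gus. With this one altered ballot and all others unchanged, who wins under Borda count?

Eli

Borda totals with the altered ballot: Hira 40, Gus 1, Ana 49, Eli 66.
The switch changes the winner from Hira to Eli.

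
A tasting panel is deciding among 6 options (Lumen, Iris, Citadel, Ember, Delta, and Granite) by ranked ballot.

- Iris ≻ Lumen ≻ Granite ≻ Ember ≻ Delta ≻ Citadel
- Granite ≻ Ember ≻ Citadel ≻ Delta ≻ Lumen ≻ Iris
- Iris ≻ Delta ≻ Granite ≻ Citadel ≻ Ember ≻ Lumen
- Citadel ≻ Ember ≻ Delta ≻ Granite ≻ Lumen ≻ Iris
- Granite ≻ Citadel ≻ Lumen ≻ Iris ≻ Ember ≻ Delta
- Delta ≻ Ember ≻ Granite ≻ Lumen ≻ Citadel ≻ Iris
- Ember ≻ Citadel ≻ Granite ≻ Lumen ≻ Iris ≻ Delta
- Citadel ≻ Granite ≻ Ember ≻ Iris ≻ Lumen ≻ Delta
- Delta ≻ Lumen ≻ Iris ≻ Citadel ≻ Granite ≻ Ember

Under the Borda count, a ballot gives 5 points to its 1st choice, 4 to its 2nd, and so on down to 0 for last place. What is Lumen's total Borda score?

Borda scores:
  Lumen: 4 + 1 + 0 + 1 + 3 + 2 + 2 + 1 + 4 = 18
  Iris: 5 + 0 + 5 + 0 + 2 + 0 + 1 + 2 + 3 = 18
  Citadel: 0 + 3 + 2 + 5 + 4 + 1 + 4 + 5 + 2 = 26
  Ember: 2 + 4 + 1 + 4 + 1 + 4 + 5 + 3 + 0 = 24
  Delta: 1 + 2 + 4 + 3 + 0 + 5 + 0 + 0 + 5 = 20
  Granite: 3 + 5 + 3 + 2 + 5 + 3 + 3 + 4 + 1 = 29

18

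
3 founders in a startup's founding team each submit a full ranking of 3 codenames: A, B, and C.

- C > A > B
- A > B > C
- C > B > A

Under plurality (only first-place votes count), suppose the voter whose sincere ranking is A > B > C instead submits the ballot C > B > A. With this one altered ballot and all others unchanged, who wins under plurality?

C

First-place totals with the altered ballot: A 0, B 0, C 3.
The winner is unchanged: still C.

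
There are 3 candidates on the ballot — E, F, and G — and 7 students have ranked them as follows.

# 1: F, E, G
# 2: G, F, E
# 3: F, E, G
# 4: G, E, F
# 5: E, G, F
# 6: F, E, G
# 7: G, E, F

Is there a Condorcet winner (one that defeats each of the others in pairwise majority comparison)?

Head-to-head results (7 voters total):
E vs F: F wins 4–3.
E vs G: E wins 4–3.
F vs G: G wins 4–3.
No candidate beats all others: E beats G beats F beats E, a majority cycle.

No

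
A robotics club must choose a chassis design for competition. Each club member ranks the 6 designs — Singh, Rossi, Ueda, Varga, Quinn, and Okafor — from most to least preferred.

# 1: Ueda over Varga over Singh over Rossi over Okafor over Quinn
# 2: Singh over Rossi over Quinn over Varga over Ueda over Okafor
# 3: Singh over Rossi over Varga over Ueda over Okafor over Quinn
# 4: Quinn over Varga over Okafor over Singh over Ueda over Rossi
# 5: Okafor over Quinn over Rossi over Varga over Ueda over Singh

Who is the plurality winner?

Singh

First-place vote totals:
  Singh: 2
  Rossi: 0
  Ueda: 1
  Varga: 0
  Quinn: 1
  Okafor: 1
Singh has the most first-place votes.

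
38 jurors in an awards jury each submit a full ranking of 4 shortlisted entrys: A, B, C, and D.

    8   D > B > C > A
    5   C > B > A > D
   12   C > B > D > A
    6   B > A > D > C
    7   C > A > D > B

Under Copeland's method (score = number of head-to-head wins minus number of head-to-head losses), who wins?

Pairwise results:
  A vs B: B wins 31–7.
  A vs C: C wins 32–6.
  A vs D: D wins 20–18.
  B vs C: C wins 24–14.
  B vs D: B wins 23–15.
  C vs D: C wins 24–14.
Copeland scores (wins − losses):
  A: 0 − 3 = -3
  B: 2 − 1 = 1
  C: 3 − 0 = 3
  D: 1 − 2 = -1
C has the best Copeland score.

C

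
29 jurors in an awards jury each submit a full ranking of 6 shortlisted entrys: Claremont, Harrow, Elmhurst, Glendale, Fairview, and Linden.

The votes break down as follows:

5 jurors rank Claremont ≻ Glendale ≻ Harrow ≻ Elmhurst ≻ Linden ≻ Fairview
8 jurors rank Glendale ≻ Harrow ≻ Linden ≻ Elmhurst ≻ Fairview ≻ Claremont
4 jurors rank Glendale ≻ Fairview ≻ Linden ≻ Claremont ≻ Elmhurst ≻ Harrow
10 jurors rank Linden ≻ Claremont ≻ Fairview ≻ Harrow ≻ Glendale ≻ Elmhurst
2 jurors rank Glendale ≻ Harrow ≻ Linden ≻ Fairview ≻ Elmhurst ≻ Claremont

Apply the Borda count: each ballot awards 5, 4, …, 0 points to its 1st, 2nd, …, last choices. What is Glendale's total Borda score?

100

Borda scores:
  Claremont: 5·5 + 8·0 + 4·2 + 10·4 + 2·0 = 73
  Harrow: 5·3 + 8·4 + 4·0 + 10·2 + 2·4 = 75
  Elmhurst: 5·2 + 8·2 + 4·1 + 10·0 + 2·1 = 32
  Glendale: 5·4 + 8·5 + 4·5 + 10·1 + 2·5 = 100
  Fairview: 5·0 + 8·1 + 4·4 + 10·3 + 2·2 = 58
  Linden: 5·1 + 8·3 + 4·3 + 10·5 + 2·3 = 97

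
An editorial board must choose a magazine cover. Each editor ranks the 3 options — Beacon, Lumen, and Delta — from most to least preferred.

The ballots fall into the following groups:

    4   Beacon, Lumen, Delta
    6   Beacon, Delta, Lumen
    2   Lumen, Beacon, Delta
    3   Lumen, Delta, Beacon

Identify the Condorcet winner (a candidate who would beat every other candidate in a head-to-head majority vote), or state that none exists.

Head-to-head results (15 voters total):
Beacon vs Lumen: Beacon wins 10–5.
Beacon vs Delta: Beacon wins 12–3.
Lumen vs Delta: Lumen wins 9–6.
Beacon beats each rival — Lumen (10–5), Delta (12–3) — so Beacon is the Condorcet winner.

Beacon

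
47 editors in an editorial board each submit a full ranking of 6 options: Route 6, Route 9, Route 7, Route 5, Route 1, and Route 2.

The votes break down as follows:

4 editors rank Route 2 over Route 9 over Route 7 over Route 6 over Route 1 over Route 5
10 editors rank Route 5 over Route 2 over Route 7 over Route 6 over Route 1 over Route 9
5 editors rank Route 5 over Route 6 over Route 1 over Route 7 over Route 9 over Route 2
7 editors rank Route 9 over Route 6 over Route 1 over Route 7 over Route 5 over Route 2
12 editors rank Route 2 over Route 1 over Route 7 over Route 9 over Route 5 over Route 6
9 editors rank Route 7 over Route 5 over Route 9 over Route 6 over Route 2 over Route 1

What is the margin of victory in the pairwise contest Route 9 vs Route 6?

Ballots ranking Route 9 above Route 6: 4+7+12+9 = 32.
Ballots ranking Route 6 above Route 9: 10+5 = 15.
Route 9 wins 32–15, a margin of 17.

17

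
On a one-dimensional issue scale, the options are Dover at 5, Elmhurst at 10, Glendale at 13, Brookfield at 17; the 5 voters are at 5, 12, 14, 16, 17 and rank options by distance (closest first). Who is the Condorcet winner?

Glendale

With single-peaked preferences on a line, the Condorcet winner is the candidate closest to the median voter.
The median voter (position 14) is closest to Glendale at 13.
Check: Glendale vs Brookfield — voters closer to Glendale: 3 of 5.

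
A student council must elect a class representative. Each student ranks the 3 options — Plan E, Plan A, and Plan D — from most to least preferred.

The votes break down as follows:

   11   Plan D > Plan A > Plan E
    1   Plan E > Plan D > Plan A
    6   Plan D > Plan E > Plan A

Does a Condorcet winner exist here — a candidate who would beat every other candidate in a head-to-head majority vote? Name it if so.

Head-to-head results (18 voters total):
Plan E vs Plan A: Plan A wins 11–7.
Plan E vs Plan D: Plan D wins 17–1.
Plan A vs Plan D: Plan D wins 18–0.
Plan D beats each rival — Plan E (17–1), Plan A (18–0) — so Plan D is the Condorcet winner.

Plan D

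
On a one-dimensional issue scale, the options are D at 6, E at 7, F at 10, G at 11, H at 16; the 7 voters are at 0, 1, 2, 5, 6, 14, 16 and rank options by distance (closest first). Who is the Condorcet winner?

D

With single-peaked preferences on a line, the Condorcet winner is the candidate closest to the median voter.
The median voter (position 5) is closest to D at 6.
Check: D vs F — voters closer to D: 5 of 7.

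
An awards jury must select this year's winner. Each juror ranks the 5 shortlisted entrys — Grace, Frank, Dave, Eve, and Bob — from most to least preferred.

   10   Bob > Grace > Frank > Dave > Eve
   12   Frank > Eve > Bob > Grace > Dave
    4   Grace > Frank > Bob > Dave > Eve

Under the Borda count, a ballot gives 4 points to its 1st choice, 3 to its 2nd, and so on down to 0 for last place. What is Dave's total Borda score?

14

Borda scores:
  Grace: 10·3 + 12·1 + 4·4 = 58
  Frank: 10·2 + 12·4 + 4·3 = 80
  Dave: 10·1 + 12·0 + 4·1 = 14
  Eve: 10·0 + 12·3 + 4·0 = 36
  Bob: 10·4 + 12·2 + 4·2 = 72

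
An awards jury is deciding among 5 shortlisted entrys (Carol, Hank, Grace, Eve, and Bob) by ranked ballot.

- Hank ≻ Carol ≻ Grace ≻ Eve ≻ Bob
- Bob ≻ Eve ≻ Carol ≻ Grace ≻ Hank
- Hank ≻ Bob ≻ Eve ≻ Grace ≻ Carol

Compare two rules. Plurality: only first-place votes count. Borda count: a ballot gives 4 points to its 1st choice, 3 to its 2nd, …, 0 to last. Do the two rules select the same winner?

Yes

Plurality first-place counts: Carol 0, Hank 2, Grace 0, Eve 0, Bob 1 → Hank.
Borda totals: Carol 5, Hank 8, Grace 4, Eve 6, Bob 7 → Hank.
The two rules agree on Hank.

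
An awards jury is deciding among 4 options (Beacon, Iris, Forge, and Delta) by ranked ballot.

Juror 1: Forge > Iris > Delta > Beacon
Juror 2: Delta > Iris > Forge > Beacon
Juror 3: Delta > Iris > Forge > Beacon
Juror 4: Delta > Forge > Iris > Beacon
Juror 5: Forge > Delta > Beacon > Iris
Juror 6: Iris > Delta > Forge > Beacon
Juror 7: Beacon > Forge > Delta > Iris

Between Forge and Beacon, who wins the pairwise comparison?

Forge

Ballots ranking Forge above Beacon: 6.
Ballots ranking Beacon above Forge: 1.
Forge wins the head-to-head, 6–1.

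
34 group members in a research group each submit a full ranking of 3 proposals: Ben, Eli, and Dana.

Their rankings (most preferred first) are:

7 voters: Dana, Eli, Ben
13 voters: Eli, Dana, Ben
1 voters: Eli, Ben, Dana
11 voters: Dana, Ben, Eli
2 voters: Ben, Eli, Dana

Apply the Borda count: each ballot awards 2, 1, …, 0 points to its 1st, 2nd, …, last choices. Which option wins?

Borda scores:
  Ben: 7·0 + 13·0 + 1 + 11·1 + 2·2 = 16
  Eli: 7·1 + 13·2 + 2 + 11·0 + 2·1 = 37
  Dana: 7·2 + 13·1 + 0 + 11·2 + 2·0 = 49
Dana has the highest total.

Dana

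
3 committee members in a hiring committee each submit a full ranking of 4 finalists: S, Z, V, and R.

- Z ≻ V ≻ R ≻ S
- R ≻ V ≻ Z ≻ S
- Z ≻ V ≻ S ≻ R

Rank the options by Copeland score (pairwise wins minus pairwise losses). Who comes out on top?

Pairwise results:
  S vs Z: Z wins 3–0.
  S vs V: V wins 3–0.
  S vs R: R wins 2–1.
  Z vs V: Z wins 2–1.
  Z vs R: Z wins 2–1.
  V vs R: V wins 2–1.
Copeland scores (wins − losses):
  S: 0 − 3 = -3
  Z: 3 − 0 = 3
  V: 2 − 1 = 1
  R: 1 − 2 = -1
Z has the best Copeland score.

Z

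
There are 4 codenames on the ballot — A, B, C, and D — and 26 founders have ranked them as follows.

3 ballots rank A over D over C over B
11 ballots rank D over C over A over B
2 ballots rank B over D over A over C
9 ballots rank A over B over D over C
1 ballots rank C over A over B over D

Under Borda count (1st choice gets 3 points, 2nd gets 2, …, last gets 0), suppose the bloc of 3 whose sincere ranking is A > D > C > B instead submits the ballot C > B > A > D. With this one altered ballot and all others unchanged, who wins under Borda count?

Borda totals with the altered ballot: A 45, B 31, C 34, D 46.
The winner is unchanged: still D.

D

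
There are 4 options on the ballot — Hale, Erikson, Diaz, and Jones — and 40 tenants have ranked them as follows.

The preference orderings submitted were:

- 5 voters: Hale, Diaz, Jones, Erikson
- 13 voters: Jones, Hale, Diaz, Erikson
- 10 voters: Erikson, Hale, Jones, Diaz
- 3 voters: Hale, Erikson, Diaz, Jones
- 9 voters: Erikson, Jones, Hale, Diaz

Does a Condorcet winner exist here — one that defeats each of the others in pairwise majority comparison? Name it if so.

No Condorcet winner

Head-to-head results (40 voters total):
Hale vs Erikson: Hale wins 21–19.
Hale vs Diaz: Hale wins 40–0.
Hale vs Jones: Jones wins 22–18.
Erikson vs Diaz: Erikson wins 22–18.
Erikson vs Jones: Erikson wins 22–18.
Diaz vs Jones: Jones wins 32–8.
No candidate beats all others: Hale beats Erikson beats Jones beats Hale, a majority cycle.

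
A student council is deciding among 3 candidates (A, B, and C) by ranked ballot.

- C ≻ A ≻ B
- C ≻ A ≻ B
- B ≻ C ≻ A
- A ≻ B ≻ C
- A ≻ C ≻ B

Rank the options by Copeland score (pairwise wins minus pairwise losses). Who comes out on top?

Pairwise results:
  A vs B: A wins 4–1.
  A vs C: C wins 3–2.
  B vs C: C wins 3–2.
Copeland scores (wins − losses):
  A: 1 − 1 = 0
  B: 0 − 2 = -2
  C: 2 − 0 = 2
C has the best Copeland score.

C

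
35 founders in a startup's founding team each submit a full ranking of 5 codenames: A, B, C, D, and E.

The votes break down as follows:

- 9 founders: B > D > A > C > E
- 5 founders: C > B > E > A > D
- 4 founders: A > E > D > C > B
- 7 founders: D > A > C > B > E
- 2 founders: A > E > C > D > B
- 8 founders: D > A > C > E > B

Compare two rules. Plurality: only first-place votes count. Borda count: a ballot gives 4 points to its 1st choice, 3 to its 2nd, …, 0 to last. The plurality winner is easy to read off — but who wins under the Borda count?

Plurality first-place counts: A 6, B 9, C 5, D 15, E 0 → D.
Borda totals: A 92, B 58, C 67, D 97, E 36 → D.

D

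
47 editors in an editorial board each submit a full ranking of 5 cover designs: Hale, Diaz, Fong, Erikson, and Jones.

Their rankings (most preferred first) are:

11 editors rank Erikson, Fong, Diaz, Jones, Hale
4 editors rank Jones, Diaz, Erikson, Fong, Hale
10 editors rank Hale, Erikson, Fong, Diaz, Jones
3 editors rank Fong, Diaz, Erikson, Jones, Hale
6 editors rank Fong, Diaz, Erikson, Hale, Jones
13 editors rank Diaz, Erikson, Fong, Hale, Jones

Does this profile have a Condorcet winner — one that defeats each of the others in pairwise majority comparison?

Head-to-head results (47 voters total):
Hale vs Diaz: Diaz wins 37–10.
Hale vs Fong: Fong wins 37–10.
Hale vs Erikson: Erikson wins 37–10.
Hale vs Jones: Hale wins 29–18.
Diaz vs Fong: Fong wins 30–17.
Diaz vs Erikson: Diaz wins 26–21.
Diaz vs Jones: Diaz wins 43–4.
Fong vs Erikson: Erikson wins 38–9.
Fong vs Jones: Fong wins 43–4.
Erikson vs Jones: Erikson wins 43–4.
No candidate beats all others: Diaz beats Erikson beats Fong beats Diaz, a majority cycle.

No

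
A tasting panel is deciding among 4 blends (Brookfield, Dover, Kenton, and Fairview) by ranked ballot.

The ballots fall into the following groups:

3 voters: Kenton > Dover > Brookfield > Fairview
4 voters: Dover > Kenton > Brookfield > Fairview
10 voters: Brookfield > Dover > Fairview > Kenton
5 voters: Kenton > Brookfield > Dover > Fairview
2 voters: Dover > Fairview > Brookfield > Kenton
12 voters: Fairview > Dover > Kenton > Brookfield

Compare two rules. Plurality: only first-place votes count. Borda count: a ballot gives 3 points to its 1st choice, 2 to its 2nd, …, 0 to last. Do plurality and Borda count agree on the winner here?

No

Plurality first-place counts: Brookfield 10, Dover 6, Kenton 8, Fairview 12 → Fairview.
Borda totals: Brookfield 49, Dover 73, Kenton 44, Fairview 50 → Dover.
The two rules disagree: plurality picks Fairview, Borda picks Dover.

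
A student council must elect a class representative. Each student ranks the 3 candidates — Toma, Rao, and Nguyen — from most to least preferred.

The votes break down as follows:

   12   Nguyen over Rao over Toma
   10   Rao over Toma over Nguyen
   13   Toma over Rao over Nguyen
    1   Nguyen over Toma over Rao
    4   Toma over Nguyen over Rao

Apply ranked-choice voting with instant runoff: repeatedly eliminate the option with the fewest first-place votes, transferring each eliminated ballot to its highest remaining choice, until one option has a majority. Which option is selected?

Toma

Round 1: Toma 17, Nguyen 13, Rao 10. Rao has the fewest and is eliminated.
Round 2: Toma 27, Nguyen 13. Toma has a majority.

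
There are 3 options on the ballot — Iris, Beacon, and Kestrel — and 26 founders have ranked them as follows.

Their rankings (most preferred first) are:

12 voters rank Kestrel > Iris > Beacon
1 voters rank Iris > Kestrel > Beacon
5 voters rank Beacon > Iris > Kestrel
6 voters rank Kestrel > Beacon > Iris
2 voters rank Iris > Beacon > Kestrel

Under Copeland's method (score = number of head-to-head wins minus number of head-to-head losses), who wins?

Pairwise results:
  Iris vs Beacon: Iris wins 15–11.
  Iris vs Kestrel: Kestrel wins 18–8.
  Beacon vs Kestrel: Kestrel wins 19–7.
Copeland scores (wins − losses):
  Iris: 1 − 1 = 0
  Beacon: 0 − 2 = -2
  Kestrel: 2 − 0 = 2
Kestrel has the best Copeland score.

Kestrel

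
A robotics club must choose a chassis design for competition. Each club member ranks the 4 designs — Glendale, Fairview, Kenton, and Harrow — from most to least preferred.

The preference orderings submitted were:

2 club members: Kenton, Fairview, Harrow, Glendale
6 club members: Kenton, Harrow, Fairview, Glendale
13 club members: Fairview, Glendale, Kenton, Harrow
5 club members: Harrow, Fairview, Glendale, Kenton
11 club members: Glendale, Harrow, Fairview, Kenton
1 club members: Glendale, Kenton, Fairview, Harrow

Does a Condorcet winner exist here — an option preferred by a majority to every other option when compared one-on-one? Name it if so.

Head-to-head results (38 voters total):
Glendale vs Fairview: Fairview wins 26–12.
Glendale vs Kenton: Glendale wins 30–8.
Glendale vs Harrow: Glendale wins 25–13.
Fairview vs Kenton: Fairview wins 29–9.
Fairview vs Harrow: Harrow wins 22–16.
Kenton vs Harrow: Kenton wins 22–16.
No candidate beats all others: Glendale beats Harrow beats Fairview beats Glendale, a majority cycle.

None — there is no Condorcet winner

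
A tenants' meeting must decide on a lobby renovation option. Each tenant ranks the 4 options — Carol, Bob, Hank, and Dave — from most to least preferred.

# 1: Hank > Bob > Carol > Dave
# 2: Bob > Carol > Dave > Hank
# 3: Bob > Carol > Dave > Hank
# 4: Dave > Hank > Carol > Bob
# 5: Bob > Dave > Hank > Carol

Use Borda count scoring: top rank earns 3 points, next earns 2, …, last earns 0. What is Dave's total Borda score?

7

Borda scores:
  Carol: 1 + 2 + 2 + 1 + 0 = 6
  Bob: 2 + 3 + 3 + 0 + 3 = 11
  Hank: 3 + 0 + 0 + 2 + 1 = 6
  Dave: 0 + 1 + 1 + 3 + 2 = 7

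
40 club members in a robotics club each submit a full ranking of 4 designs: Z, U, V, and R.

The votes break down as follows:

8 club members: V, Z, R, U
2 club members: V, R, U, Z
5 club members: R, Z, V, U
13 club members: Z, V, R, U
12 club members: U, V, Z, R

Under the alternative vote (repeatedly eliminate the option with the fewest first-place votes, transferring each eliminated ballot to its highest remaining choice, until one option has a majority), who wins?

Round 1: Z 13, U 12, V 10, R 5. R has the fewest and is eliminated.
Round 2: Z 18, U 12, V 10. V has the fewest and is eliminated.
Round 3: Z 26, U 14. Z has a majority.

Z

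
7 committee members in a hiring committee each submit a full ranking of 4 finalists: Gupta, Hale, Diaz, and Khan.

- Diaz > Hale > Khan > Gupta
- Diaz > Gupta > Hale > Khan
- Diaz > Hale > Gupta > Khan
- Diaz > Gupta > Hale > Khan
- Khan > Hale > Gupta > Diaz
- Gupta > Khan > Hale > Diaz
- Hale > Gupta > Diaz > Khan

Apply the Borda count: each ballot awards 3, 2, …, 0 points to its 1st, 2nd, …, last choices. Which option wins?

Diaz

Borda scores:
  Gupta: 0 + 2 + 1 + 2 + 1 + 3 + 2 = 11
  Hale: 2 + 1 + 2 + 1 + 2 + 1 + 3 = 12
  Diaz: 3 + 3 + 3 + 3 + 0 + 0 + 1 = 13
  Khan: 1 + 0 + 0 + 0 + 3 + 2 + 0 = 6
Diaz has the highest total.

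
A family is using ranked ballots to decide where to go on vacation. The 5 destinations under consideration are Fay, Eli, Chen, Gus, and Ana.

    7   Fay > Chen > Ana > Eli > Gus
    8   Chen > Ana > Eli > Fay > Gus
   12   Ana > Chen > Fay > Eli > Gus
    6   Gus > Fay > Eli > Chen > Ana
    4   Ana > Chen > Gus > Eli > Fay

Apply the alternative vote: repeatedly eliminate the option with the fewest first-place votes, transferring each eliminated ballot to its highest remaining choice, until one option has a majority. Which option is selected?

Ana

Round 1: Ana 16, Chen 8, Fay 7, Gus 6, Eli 0. Eli has the fewest and is eliminated.
Round 2: Ana 16, Chen 8, Fay 7, Gus 6. Gus has the fewest and is eliminated.
Round 3: Ana 16, Fay 13, Chen 8. Chen has the fewest and is eliminated.
Round 4: Ana 24, Fay 13. Ana has a majority.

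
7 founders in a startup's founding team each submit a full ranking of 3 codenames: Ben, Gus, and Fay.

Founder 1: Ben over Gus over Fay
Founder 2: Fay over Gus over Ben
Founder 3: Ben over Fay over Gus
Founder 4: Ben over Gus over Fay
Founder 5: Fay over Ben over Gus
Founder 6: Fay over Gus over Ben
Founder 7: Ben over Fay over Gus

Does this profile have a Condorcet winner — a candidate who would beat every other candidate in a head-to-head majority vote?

Yes

Head-to-head results (7 voters total):
Ben vs Gus: Ben wins 5–2.
Ben vs Fay: Ben wins 4–3.
Gus vs Fay: Fay wins 5–2.
Ben beats each rival — Gus (5–2), Fay (4–3) — so Ben is the Condorcet winner.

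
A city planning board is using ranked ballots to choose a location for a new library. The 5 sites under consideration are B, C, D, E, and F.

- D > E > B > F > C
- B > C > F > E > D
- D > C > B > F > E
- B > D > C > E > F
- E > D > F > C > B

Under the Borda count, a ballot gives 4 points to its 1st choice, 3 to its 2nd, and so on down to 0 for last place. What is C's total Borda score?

Borda scores:
  B: 2 + 4 + 2 + 4 + 0 = 12
  C: 0 + 3 + 3 + 2 + 1 = 9
  D: 4 + 0 + 4 + 3 + 3 = 14
  E: 3 + 1 + 0 + 1 + 4 = 9
  F: 1 + 2 + 1 + 0 + 2 = 6

9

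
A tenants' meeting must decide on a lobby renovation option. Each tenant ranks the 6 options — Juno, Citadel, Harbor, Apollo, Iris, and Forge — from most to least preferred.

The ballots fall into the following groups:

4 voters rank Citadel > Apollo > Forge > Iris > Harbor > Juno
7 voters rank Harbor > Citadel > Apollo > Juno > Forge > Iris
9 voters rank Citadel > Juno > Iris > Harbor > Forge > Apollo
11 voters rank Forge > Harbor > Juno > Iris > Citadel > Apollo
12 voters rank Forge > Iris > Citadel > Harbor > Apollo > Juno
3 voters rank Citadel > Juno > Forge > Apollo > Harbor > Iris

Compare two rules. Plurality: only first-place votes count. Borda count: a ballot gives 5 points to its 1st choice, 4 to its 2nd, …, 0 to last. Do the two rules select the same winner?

Plurality first-place counts: Juno 0, Citadel 16, Harbor 7, Apollo 0, Iris 0, Forge 23 → Forge.
Borda totals: Juno 95, Citadel 155, Harbor 128, Apollo 55, Iris 105, Forge 152 → Citadel.
The two rules disagree: plurality picks Forge, Borda picks Citadel.

No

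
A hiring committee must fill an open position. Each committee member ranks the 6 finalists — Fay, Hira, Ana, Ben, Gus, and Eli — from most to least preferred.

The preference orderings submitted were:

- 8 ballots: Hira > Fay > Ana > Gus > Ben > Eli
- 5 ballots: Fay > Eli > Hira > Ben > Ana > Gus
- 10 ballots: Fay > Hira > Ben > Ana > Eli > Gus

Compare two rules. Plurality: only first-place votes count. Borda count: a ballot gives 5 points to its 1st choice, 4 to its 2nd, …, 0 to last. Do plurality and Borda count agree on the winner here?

Yes

Plurality first-place counts: Fay 15, Hira 8, Ana 0, Ben 0, Gus 0, Eli 0 → Fay.
Borda totals: Fay 107, Hira 95, Ana 49, Ben 48, Gus 16, Eli 30 → Fay.
The two rules agree on Fay.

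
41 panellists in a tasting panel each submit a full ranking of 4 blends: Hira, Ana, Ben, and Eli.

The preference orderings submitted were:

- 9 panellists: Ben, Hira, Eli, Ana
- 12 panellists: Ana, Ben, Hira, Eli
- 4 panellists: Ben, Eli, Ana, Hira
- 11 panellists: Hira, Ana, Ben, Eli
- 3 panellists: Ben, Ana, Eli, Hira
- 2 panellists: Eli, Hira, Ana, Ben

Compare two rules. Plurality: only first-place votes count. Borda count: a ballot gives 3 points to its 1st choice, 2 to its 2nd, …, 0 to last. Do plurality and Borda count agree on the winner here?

Yes

Plurality first-place counts: Hira 11, Ana 12, Ben 16, Eli 2 → Ben.
Borda totals: Hira 67, Ana 70, Ben 83, Eli 26 → Ben.
The two rules agree on Ben.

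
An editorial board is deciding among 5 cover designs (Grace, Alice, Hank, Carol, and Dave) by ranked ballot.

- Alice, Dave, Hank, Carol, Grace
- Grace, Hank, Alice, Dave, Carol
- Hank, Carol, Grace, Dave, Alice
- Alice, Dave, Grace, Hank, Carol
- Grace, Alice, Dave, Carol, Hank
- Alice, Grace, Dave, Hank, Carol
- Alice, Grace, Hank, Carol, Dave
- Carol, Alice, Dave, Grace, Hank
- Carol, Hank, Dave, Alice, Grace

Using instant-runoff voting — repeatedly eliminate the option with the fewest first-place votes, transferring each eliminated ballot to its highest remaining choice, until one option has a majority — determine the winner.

Round 1: Alice 4, Grace 2, Carol 2, Hank 1, Dave 0. Dave has the fewest and is eliminated.
Round 2: Alice 4, Grace 2, Carol 2, Hank 1. Hank has the fewest and is eliminated.
Round 3: Alice 4, Carol 3, Grace 2. Grace has the fewest and is eliminated.
Round 4: Alice 6, Carol 3. Alice has a majority.

Alice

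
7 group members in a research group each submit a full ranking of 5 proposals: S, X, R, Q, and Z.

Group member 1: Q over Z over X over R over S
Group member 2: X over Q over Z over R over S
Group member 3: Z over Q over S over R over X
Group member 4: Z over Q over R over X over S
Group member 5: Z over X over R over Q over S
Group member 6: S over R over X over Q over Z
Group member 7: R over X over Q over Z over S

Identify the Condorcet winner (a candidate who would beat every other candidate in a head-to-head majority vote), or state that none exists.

Head-to-head results (7 voters total):
S vs X: X wins 5–2.
S vs R: R wins 5–2.
S vs Q: Q wins 6–1.
S vs Z: Z wins 6–1.
X vs R: R wins 4–3.
X vs Q: X wins 4–3.
X vs Z: Z wins 4–3.
R vs Q: Q wins 4–3.
R vs Z: Z wins 5–2.
Q vs Z: Q wins 4–3.
No candidate beats all others: X beats Q beats R beats X, a majority cycle.

No Condorcet winner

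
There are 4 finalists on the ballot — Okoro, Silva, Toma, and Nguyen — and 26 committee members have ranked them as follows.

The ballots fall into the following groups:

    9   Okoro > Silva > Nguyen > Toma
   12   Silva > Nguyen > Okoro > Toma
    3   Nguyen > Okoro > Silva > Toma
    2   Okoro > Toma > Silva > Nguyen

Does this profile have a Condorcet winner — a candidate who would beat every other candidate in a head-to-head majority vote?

No

Head-to-head results (26 voters total):
Okoro vs Silva: Okoro wins 14–12.
Okoro vs Toma: Okoro wins 26–0.
Okoro vs Nguyen: Nguyen wins 15–11.
Silva vs Toma: Silva wins 24–2.
Silva vs Nguyen: Silva wins 23–3.
Toma vs Nguyen: Nguyen wins 24–2.
No candidate beats all others: Okoro beats Silva beats Nguyen beats Okoro, a majority cycle.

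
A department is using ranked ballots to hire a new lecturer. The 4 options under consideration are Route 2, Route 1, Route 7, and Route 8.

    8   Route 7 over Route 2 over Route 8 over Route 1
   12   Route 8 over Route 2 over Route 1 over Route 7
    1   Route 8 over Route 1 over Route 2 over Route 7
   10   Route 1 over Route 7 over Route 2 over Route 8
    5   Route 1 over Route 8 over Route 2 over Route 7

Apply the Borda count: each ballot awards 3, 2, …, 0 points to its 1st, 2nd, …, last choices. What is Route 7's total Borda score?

44

Borda scores:
  Route 2: 8·2 + 12·2 + 1 + 10·1 + 5·1 = 56
  Route 1: 8·0 + 12·1 + 2 + 10·3 + 5·3 = 59
  Route 7: 8·3 + 12·0 + 0 + 10·2 + 5·0 = 44
  Route 8: 8·1 + 12·3 + 3 + 10·0 + 5·2 = 57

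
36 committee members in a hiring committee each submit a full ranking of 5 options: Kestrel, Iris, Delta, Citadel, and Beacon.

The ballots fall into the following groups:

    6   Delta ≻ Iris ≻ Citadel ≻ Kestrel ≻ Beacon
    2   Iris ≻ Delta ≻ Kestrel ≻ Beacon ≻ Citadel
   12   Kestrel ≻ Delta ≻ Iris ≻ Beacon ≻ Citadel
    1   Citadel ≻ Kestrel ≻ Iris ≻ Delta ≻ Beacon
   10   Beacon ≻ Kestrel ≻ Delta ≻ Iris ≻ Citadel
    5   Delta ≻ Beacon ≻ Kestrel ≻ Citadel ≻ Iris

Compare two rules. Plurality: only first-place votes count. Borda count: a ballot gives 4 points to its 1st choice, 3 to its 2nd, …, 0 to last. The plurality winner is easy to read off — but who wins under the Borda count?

Plurality first-place counts: Kestrel 12, Iris 2, Delta 11, Citadel 1, Beacon 10 → Kestrel.
Borda totals: Kestrel 101, Iris 62, Delta 107, Citadel 21, Beacon 69 → Delta.

Delta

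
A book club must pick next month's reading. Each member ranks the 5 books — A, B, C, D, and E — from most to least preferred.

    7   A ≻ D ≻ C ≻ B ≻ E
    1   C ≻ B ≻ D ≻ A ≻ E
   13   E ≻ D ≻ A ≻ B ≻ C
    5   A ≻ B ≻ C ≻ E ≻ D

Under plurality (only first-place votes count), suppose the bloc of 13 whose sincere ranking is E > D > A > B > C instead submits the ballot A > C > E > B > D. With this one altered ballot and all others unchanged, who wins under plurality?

First-place totals with the altered ballot: A 25, B 0, C 1, D 0, E 0.
The switch changes the winner from E to A.

A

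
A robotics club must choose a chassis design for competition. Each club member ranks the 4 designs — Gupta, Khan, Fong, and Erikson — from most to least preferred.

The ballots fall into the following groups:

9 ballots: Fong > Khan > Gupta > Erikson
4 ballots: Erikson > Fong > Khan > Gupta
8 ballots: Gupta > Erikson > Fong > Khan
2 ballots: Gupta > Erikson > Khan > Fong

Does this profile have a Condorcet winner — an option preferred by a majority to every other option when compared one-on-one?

Head-to-head results (23 voters total):
Gupta vs Khan: Khan wins 13–10.
Gupta vs Fong: Fong wins 13–10.
Gupta vs Erikson: Gupta wins 19–4.
Khan vs Fong: Fong wins 21–2.
Khan vs Erikson: Erikson wins 14–9.
Fong vs Erikson: Erikson wins 14–9.
No candidate beats all others: Gupta beats Erikson beats Khan beats Gupta, a majority cycle.

No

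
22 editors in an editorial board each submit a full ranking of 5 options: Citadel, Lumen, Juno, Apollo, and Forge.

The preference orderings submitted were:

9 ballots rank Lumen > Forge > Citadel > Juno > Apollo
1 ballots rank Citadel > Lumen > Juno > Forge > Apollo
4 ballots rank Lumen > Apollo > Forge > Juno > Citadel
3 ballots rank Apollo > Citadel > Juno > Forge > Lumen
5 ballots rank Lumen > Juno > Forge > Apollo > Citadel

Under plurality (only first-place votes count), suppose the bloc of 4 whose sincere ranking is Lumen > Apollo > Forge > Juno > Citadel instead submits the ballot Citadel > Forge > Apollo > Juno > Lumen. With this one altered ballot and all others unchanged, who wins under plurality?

Lumen

First-place totals with the altered ballot: Citadel 5, Lumen 14, Juno 0, Apollo 3, Forge 0.
The winner is unchanged: still Lumen.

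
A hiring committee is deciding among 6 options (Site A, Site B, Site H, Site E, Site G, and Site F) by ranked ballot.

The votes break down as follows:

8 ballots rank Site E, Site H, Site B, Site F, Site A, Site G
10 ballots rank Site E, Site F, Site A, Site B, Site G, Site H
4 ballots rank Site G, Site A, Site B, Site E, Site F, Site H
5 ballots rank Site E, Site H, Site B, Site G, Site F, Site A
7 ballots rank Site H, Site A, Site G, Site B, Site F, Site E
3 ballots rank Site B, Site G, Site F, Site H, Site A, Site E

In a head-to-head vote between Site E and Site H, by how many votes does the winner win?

17

Ballots ranking Site E above Site H: 8+10+4+5 = 27.
Ballots ranking Site H above Site E: 7+3 = 10.
Site E wins 27–10, a margin of 17.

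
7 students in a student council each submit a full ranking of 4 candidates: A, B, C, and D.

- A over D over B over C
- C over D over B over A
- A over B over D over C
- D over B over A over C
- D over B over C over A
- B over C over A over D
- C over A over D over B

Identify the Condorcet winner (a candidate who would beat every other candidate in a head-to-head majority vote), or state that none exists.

Head-to-head results (7 voters total):
A vs B: B wins 4–3.
A vs C: C wins 4–3.
A vs D: A wins 4–3.
B vs C: B wins 5–2.
B vs D: D wins 5–2.
C vs D: D wins 4–3.
No candidate beats all others: A beats D beats B beats A, a majority cycle.

No Condorcet winner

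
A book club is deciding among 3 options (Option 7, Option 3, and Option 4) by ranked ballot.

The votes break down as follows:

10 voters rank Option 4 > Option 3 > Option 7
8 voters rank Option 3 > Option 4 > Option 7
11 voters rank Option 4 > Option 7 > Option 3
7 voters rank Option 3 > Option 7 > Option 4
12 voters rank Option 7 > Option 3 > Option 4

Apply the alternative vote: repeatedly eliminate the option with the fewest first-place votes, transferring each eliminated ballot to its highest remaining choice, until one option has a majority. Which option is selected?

Option 3

Round 1: Option 4 21, Option 3 15, Option 7 12. Option 7 has the fewest and is eliminated.
Round 2: Option 3 27, Option 4 21. Option 3 has a majority.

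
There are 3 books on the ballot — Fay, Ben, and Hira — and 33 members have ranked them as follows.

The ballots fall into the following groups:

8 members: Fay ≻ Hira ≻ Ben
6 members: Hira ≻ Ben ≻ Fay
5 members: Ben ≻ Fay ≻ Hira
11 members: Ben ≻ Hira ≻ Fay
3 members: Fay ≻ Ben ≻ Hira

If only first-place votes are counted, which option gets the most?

First-place vote totals:
  Fay: 11
  Ben: 16
  Hira: 6
Ben has the most first-place votes.

Ben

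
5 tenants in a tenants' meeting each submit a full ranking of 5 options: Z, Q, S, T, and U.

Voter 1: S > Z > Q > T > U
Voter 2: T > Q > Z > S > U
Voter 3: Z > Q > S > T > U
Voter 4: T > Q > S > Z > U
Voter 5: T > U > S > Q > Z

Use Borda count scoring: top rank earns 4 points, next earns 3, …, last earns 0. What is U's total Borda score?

3

Borda scores:
  Z: 3 + 2 + 4 + 1 + 0 = 10
  Q: 2 + 3 + 3 + 3 + 1 = 12
  S: 4 + 1 + 2 + 2 + 2 = 11
  T: 1 + 4 + 1 + 4 + 4 = 14
  U: 0 + 0 + 0 + 0 + 3 = 3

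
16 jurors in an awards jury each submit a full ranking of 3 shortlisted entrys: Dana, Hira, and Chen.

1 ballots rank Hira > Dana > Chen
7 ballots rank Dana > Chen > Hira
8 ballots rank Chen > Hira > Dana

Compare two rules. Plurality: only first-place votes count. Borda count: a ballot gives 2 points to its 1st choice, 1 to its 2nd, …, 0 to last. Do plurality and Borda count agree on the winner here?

Yes

Plurality first-place counts: Dana 7, Hira 1, Chen 8 → Chen.
Borda totals: Dana 15, Hira 10, Chen 23 → Chen.
The two rules agree on Chen.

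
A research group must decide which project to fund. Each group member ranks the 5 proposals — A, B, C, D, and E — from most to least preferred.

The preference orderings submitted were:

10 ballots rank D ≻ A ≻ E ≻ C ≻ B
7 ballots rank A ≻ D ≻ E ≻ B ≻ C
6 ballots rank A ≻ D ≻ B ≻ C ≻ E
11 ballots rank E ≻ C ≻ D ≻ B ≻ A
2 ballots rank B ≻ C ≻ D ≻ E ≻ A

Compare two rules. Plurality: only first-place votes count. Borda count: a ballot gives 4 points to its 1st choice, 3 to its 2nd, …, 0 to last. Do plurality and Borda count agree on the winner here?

No

Plurality first-place counts: A 13, B 2, C 0, D 10, E 11 → A.
Borda totals: A 82, B 38, C 55, D 105, E 80 → D.
The two rules disagree: plurality picks A, Borda picks D.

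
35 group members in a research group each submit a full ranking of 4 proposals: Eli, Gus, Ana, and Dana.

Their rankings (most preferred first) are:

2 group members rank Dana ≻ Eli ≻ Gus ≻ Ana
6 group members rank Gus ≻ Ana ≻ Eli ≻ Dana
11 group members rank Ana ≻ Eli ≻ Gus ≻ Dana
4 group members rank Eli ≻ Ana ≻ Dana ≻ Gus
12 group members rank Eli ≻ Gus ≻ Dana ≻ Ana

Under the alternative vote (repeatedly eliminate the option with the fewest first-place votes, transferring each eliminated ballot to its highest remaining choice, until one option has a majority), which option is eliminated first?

Dana

Round 1: Eli 16, Ana 11, Gus 6, Dana 2. Dana has the fewest and is eliminated.
Round 2: Eli 18, Ana 11, Gus 6. Eli has a majority.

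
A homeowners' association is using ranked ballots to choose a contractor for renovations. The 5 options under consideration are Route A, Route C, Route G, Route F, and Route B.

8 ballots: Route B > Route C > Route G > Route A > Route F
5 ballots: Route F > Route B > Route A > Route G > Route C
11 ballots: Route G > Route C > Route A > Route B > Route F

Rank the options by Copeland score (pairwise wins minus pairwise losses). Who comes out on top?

Route B

Pairwise results:
  Route A vs Route C: Route C wins 19–5.
  Route A vs Route G: Route G wins 19–5.
  Route A vs Route F: Route A wins 19–5.
  Route A vs Route B: Route B wins 13–11.
  Route C vs Route G: Route G wins 16–8.
  Route C vs Route F: Route C wins 19–5.
  Route C vs Route B: Route B wins 13–11.
  Route G vs Route F: Route G wins 19–5.
  Route G vs Route B: Route B wins 13–11.
  Route F vs Route B: Route B wins 19–5.
Copeland scores (wins − losses):
  Route A: 1 − 3 = -2
  Route C: 2 − 2 = 0
  Route G: 3 − 1 = 2
  Route F: 0 − 4 = -4
  Route B: 4 − 0 = 4
Route B has the best Copeland score.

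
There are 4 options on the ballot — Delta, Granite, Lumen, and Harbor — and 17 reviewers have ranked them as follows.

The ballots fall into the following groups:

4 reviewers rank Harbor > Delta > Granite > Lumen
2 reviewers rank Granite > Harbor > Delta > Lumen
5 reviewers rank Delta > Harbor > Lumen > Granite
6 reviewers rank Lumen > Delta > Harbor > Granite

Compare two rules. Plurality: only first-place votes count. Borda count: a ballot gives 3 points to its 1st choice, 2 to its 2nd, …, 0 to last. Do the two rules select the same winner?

Plurality first-place counts: Delta 5, Granite 2, Lumen 6, Harbor 4 → Lumen.
Borda totals: Delta 37, Granite 10, Lumen 23, Harbor 32 → Delta.
The two rules disagree: plurality picks Lumen, Borda picks Delta.

No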